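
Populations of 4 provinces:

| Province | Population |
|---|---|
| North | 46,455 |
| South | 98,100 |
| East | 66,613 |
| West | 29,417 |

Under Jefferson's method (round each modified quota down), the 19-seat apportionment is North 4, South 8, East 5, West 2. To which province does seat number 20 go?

East

Priority for the next seat is population ÷ (current seats + 1).
Priorities: North 9291.000, South 10900.000, East 11102.167, West 9805.667.
Highest priority: East.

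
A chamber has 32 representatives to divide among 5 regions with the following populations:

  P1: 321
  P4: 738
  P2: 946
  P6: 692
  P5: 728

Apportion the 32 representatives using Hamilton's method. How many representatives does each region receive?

Standard divisor: 3425 ÷ 32 ≈ 107.031.
Standard quotas: P1 2.999, P4 6.895, P2 8.839, P6 6.465, P5 6.802.
Lower quotas: P1 2, P4 6, P2 8, P6 6, P5 6 (sum 28, leaving 4 seats).
Remainders in descending order: P1 0.999, P4 0.895, P2 0.839, P5 0.802, P6 0.465.
Largest remainders: P1, P4, P2, P5 receive the extra seats.

P1 3, P4 7, P2 9, P6 6, P5 7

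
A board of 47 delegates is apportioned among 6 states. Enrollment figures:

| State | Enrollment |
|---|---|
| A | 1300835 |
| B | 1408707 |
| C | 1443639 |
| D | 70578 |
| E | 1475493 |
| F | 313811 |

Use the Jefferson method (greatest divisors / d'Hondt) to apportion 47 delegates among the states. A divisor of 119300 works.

A: 10; B: 11; C: 12; D: 0; E: 12; F: 2

With modified divisor 119300: modified quotas A 10.904, B 11.808, C 12.101, D 0.592, E 12.368, F 2.630.
Rounding down: A 10, B 11, C 12, D 0, E 12, F 2 (total 47).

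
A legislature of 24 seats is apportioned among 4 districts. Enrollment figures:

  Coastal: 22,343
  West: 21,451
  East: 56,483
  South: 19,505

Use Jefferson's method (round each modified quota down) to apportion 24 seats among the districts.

Standard divisor 119782/24 ≈ 4990.917; standard quotas: Coastal 4.477, West 4.298, East 11.317, South 3.908.
Rounding down gives 4, 4, 11, 3 = 22 seats, so the divisor must be adjusted.
With modified divisor 4600: modified quotas Coastal 4.857, West 4.663, East 12.279, South 4.240.
Rounding down: Coastal 4, West 4, East 12, South 4 (total 24).

Coastal 4, West 4, East 12, South 4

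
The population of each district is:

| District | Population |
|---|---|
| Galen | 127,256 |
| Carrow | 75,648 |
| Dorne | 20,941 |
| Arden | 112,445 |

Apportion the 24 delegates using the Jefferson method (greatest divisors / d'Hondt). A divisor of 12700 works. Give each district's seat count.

With modified divisor 12700: modified quotas Galen 10.020, Carrow 5.957, Dorne 1.649, Arden 8.854.
Rounding down: Galen 10, Carrow 5, Dorne 1, Arden 8 (total 24).

Galen 10, Carrow 5, Dorne 1, Arden 8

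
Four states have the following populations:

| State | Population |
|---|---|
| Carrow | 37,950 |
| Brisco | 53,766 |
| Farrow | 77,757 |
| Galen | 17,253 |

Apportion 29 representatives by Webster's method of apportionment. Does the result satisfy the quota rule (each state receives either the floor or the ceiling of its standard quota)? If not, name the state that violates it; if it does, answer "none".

none

Standard quotas: Carrow 5.894, Brisco 8.350, Farrow 12.076, Galen 2.680.
Webster allocation: Carrow 6, Brisco 8, Farrow 12, Galen 3.
Every allocation lies between the lower and upper quota.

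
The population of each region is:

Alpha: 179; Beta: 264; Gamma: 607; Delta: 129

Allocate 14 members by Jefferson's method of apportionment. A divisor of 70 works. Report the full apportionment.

With modified divisor 70: modified quotas Alpha 2.557, Beta 3.771, Gamma 8.671, Delta 1.843.
Rounding down: Alpha 2, Beta 3, Gamma 8, Delta 1 (total 14).

Alpha=2, Beta=3, Gamma=8, Delta=1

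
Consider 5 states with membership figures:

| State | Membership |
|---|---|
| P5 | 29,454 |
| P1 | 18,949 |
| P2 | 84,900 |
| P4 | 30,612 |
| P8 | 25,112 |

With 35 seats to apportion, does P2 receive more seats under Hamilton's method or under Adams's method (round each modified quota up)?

Hamilton

Hamilton: P5 5, P1 3, P2 16, P4 6, P8 5.
Adams: P5 5, P1 4, P2 15, P4 6, P8 5.
P2 gets 16 under Hamilton and 15 under Adams.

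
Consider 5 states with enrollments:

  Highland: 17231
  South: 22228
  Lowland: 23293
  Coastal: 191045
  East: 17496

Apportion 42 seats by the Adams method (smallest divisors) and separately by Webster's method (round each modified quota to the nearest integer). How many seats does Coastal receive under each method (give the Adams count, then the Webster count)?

Adams: Highland 3, South 4, Lowland 4, Coastal 28, East 3.
Webster: Highland 3, South 3, Lowland 4, Coastal 29, East 3.
Coastal gets 28 under Adams and 29 under Webster.

28 and 29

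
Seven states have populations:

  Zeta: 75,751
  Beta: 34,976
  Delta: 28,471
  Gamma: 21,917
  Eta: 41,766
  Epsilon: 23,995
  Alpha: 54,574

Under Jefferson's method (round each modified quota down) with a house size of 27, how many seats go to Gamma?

2

Standard divisor 281450/27 ≈ 10424.074; standard quotas: Zeta 7.267, Beta 3.355, Delta 2.731, Gamma 2.103, Eta 4.007, Epsilon 2.302, Alpha 5.235.
Rounding down gives 7, 3, 2, 2, 4, 2, 5 = 25 seats, so the divisor must be adjusted.
With modified divisor 9300: modified quotas Zeta 8.145, Beta 3.761, Delta 3.061, Gamma 2.357, Eta 4.491, Epsilon 2.580, Alpha 5.868.
Rounding down: Zeta 8, Beta 3, Delta 3, Gamma 2, Eta 4, Epsilon 2, Alpha 5 (total 27).
Gamma receives 2.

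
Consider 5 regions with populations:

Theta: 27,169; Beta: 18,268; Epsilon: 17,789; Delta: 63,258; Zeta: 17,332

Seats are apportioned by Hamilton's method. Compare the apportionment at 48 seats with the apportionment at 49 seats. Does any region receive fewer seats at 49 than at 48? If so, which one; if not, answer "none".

At 48 seats: Theta 9, Beta 6, Epsilon 6, Delta 21, Zeta 6.
At 49 seats: Theta 9, Beta 6, Epsilon 6, Delta 22, Zeta 6.
No region's allocation decreased.

none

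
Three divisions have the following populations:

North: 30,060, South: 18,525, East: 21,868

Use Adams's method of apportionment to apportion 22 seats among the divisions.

North 9; South 6; East 7

Standard divisor 70453/22 ≈ 3202.409; standard quotas: North 9.387, South 5.785, East 6.829.
Rounding up gives 10, 6, 7 = 23 seats, so the divisor must be adjusted.
With modified divisor 3500: modified quotas North 8.589, South 5.293, East 6.248.
Rounding up: North 9, South 6, East 7 (total 22).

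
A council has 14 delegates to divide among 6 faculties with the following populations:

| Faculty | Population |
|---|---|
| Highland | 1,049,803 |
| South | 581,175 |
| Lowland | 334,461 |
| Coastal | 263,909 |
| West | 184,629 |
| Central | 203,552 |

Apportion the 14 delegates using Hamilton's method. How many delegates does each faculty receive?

Highland: 6, South: 3, Lowland: 2, Coastal: 1, West: 1, Central: 1

The standard divisor is 2617529/14 ≈ 186966.357.
Standard quotas: Highland 5.6149, South 3.1084, Lowland 1.7889, Coastal 1.4115, West 0.9875, Central 1.0887.
Lower quotas: Highland 5, South 3, Lowland 1, Coastal 1, West 0, Central 1 (sum 11, leaving 3 seats).
Remainders in descending order: West 0.9875, Lowland 0.7889, Highland 0.6149, Coastal 0.4115, South 0.1084, Central 0.0887.
The surplus seats go to West, Lowland, Highland.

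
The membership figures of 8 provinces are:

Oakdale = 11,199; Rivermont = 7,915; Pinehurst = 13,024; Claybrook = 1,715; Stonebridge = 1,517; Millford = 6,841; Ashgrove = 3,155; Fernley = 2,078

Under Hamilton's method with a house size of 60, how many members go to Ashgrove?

Standard divisor: 47444 ÷ 60 ≈ 790.733.
Standard quotas: Oakdale 14.1628, Rivermont 10.0097, Pinehurst 16.4708, Claybrook 2.1689, Stonebridge 1.9185, Millford 8.6515, Ashgrove 3.9900, Fernley 2.6279.
Lower quotas: Oakdale 14, Rivermont 10, Pinehurst 16, Claybrook 2, Stonebridge 1, Millford 8, Ashgrove 3, Fernley 2 (sum 56, leaving 4 seats).
Remainders in descending order: Ashgrove 0.9900, Stonebridge 0.9185, Millford 0.6515, Fernley 0.6279, Pinehurst 0.4708, Claybrook 0.1689, Oakdale 0.1628, Rivermont 0.0097.
The surplus seats go to Ashgrove, Stonebridge, Millford, Fernley.
Ashgrove receives 4.

4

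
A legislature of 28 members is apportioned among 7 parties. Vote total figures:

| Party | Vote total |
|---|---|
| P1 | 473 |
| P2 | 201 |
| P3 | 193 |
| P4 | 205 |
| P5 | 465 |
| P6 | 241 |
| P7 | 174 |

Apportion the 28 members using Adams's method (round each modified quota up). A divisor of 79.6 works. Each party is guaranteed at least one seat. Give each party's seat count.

With modified divisor 79.6: modified quotas P1 5.942, P2 2.525, P3 2.425, P4 2.575, P5 5.842, P6 3.028, P7 2.186.
Rounding up: P1 6, P2 3, P3 3, P4 3, P5 6, P6 4, P7 3 (total 28).

P1: 6, P2: 3, P3: 3, P4: 3, P5: 6, P6: 4, P7: 3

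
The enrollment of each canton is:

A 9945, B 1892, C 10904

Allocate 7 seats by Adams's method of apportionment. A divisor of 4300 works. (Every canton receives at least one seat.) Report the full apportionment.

A: 3; B: 1; C: 3

With modified divisor 4300: modified quotas A 2.313, B 0.440, C 2.536.
Rounding up: A 3, B 1, C 3 (total 7).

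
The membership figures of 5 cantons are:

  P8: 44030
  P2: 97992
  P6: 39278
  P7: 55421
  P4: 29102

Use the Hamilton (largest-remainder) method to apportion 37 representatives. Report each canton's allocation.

The standard divisor is 265823/37 ≈ 7184.405.
Standard quotas: P8 6.1286, P2 13.6395, P6 5.4671, P7 7.7141, P4 4.0507.
Lower quotas: P8 6, P2 13, P6 5, P7 7, P4 4 (sum 35, leaving 2 seats).
Remainders in descending order: P7 0.7141, P2 0.6395, P6 0.4671, P8 0.1286, P4 0.0507.
Largest remainders: P7, P2 receive the extra seats.

P8: 6; P2: 14; P6: 5; P7: 8; P4: 4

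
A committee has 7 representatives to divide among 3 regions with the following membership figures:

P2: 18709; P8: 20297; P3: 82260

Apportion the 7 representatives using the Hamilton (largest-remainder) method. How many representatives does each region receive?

Standard divisor: 121266 ÷ 7 ≈ 17323.714.
Standard quotas: P2 1.0800, P8 1.1716, P3 4.7484.
Lower quotas: P2 1, P8 1, P3 4 (sum 6, leaving 1 seat).
Remainders in descending order: P3 0.7484, P8 0.1716, P2 0.0800.
The surplus seat goes to P3.

P2: 1, P8: 1, P3: 5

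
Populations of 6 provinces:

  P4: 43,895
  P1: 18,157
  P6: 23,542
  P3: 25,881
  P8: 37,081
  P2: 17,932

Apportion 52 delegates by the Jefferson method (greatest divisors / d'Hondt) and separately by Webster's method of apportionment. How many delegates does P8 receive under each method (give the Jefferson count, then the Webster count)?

12 and 11

Jefferson: P4 14, P1 6, P6 7, P3 8, P8 12, P2 5.
Webster: P4 14, P1 6, P6 7, P3 8, P8 11, P2 6.
P8 gets 12 under Jefferson and 11 under Webster.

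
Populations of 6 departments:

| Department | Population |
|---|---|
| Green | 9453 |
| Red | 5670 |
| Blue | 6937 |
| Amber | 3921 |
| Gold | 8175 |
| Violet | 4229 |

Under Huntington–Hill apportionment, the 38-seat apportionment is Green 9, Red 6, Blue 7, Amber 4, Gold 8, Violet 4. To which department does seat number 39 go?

Green

Priority for the next seat is population ÷ (√(s·(s+1))).
Priorities: Green 996.434, Red 874.900, Blue 926.996, Amber 876.762, Gold 963.433, Violet 945.633.
Highest priority: Green.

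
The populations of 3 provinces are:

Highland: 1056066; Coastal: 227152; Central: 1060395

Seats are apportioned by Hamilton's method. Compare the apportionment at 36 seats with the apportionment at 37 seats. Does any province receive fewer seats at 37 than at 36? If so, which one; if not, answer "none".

At 36 seats: Highland 16, Coastal 4, Central 16.
At 37 seats: Highland 17, Coastal 3, Central 17.
Coastal drops from 4 to 3.

Coastal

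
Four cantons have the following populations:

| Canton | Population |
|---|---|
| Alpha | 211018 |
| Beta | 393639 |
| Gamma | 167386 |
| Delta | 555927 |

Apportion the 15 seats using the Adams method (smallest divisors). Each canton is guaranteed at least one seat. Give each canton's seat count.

Alpha=3, Beta=4, Gamma=2, Delta=6

Standard divisor 1327970/15 ≈ 88531.333; standard quotas: Alpha 2.384, Beta 4.446, Gamma 1.891, Delta 6.279.
Rounding up gives 3, 5, 2, 7 = 17 seats, so the divisor must be adjusted.
With modified divisor 102000: modified quotas Alpha 2.069, Beta 3.859, Gamma 1.641, Delta 5.450.
Rounding up: Alpha 3, Beta 4, Gamma 2, Delta 6 (total 15).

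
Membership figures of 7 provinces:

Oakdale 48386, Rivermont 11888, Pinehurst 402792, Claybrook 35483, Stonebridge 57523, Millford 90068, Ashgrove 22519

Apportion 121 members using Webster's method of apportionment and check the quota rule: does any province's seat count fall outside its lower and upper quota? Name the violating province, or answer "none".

Standard quotas: Oakdale 8.756, Rivermont 2.151, Pinehurst 72.889, Claybrook 6.421, Stonebridge 10.409, Millford 16.299, Ashgrove 4.075.
Webster allocation: Oakdale 9, Rivermont 2, Pinehurst 74, Claybrook 6, Stonebridge 10, Millford 16, Ashgrove 4.
Pinehurst has quota 72.889 (lower 72, upper 73) but receives 74 — outside the quota interval.

Pinehurst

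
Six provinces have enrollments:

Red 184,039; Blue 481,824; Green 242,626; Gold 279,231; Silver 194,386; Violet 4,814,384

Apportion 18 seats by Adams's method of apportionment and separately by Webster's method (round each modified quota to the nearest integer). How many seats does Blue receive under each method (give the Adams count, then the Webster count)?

Adams: Red 1, Blue 2, Green 1, Gold 1, Silver 1, Violet 12.
Webster: Red 1, Blue 1, Green 1, Gold 1, Silver 1, Violet 13.
Blue gets 2 under Adams and 1 under Webster.

2 and 1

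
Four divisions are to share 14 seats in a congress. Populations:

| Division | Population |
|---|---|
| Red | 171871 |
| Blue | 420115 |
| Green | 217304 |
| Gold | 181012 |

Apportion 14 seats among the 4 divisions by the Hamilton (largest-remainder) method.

Red=2, Blue=6, Green=3, Gold=3

The standard divisor is 990302/14 ≈ 70735.857.
Standard quotas: Red 2.4298, Blue 5.9392, Green 3.0720, Gold 2.5590.
Lower quotas: Red 2, Blue 5, Green 3, Gold 2 (sum 12, leaving 2 seats).
Remainders in descending order: Blue 0.9392, Gold 0.5590, Red 0.4298, Green 0.0720.
The surplus seats go to Blue, Gold.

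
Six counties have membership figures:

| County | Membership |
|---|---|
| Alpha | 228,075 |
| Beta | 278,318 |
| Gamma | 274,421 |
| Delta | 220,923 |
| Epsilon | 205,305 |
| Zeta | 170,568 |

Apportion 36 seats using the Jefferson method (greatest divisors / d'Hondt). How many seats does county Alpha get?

6

Standard divisor 1377610/36 ≈ 38266.944; standard quotas: Alpha 5.960, Beta 7.273, Gamma 7.171, Delta 5.773, Epsilon 5.365, Zeta 4.457.
Rounding down gives 5, 7, 7, 5, 5, 4 = 33 seats, so the divisor must be adjusted.
With modified divisor 34500: modified quotas Alpha 6.611, Beta 8.067, Gamma 7.954, Delta 6.404, Epsilon 5.951, Zeta 4.944.
Rounding down: Alpha 6, Beta 8, Gamma 7, Delta 6, Epsilon 5, Zeta 4 (total 36).
Alpha receives 6.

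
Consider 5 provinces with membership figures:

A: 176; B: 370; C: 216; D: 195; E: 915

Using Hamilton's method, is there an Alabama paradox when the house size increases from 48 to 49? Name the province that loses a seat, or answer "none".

A

At 48 seats: A 5, B 9, C 6, D 5, E 23.
At 49 seats: A 4, B 10, C 6, D 5, E 24.
A drops from 5 to 4.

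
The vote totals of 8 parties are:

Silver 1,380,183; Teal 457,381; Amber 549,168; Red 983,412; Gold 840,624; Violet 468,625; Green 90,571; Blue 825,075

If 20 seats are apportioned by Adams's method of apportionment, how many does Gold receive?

Standard divisor 5595039/20 ≈ 279751.95; standard quotas: Silver 4.934, Teal 1.635, Amber 1.963, Red 3.515, Gold 3.005, Violet 1.675, Green 0.324, Blue 2.949.
Rounding up gives 5, 2, 2, 4, 4, 2, 1, 3 = 23 seats, so the divisor must be adjusted.
With modified divisor 378800: modified quotas Silver 3.644, Teal 1.207, Amber 1.450, Red 2.596, Gold 2.219, Violet 1.237, Green 0.239, Blue 2.178.
Rounding up: Silver 4, Teal 2, Amber 2, Red 3, Gold 3, Violet 2, Green 1, Blue 3 (total 20).
Gold receives 3.

3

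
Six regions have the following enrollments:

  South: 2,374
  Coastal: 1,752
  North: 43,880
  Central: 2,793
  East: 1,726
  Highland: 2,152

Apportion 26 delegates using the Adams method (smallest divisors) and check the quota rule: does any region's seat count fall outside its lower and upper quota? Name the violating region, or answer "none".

Standard quotas: South 1.129, Coastal 0.833, North 20.866, Central 1.328, East 0.821, Highland 1.023.
Adams allocation: South 2, Coastal 1, North 19, Central 2, East 1, Highland 1.
North has quota 20.866 (lower 20, upper 21) but receives 19 — outside the quota interval.

North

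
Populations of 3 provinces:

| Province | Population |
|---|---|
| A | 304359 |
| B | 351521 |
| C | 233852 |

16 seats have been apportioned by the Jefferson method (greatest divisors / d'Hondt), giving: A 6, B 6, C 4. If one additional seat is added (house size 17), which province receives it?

Priority for the next seat is population ÷ (current seats + 1).
Priorities: A 43479.857, B 50217.286, C 46770.400.
Highest priority: B.

B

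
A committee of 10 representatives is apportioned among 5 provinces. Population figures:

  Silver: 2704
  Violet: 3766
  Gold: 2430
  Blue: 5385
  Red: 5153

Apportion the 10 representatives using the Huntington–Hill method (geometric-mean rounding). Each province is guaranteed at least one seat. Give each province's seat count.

With divisor 2008: modified quotas Silver 1.347, Violet 1.875, Gold 1.210, Blue 2.682, Red 2.566.
Geometric-mean thresholds: Silver √(1·2)=1.414, Violet √(1·2)=1.414, Gold √(1·2)=1.414, Blue √(2·3)=2.449, Red √(2·3)=2.449.
Each quota rounded against its threshold gives Silver 1, Violet 2, Gold 1, Blue 3, Red 3 (total 10).

Silver 1; Violet 2; Gold 1; Blue 3; Red 3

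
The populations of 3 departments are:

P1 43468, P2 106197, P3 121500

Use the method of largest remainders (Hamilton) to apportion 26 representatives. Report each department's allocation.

P1=4; P2=10; P3=12

The standard divisor is 271165/26 ≈ 10429.423.
Standard quotas: P1 4.1678, P2 10.1824, P3 11.6497.
Lower quotas: P1 4, P2 10, P3 11 (sum 25, leaving 1 seat).
Remainders in descending order: P3 0.6497, P2 0.1824, P1 0.1678.
The surplus seat goes to P3.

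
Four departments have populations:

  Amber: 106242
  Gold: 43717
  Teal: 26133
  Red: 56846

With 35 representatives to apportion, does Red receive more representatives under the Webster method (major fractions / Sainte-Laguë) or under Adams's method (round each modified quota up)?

Webster: Amber 16, Gold 7, Teal 4, Red 8.
Adams: Amber 15, Gold 7, Teal 4, Red 9.
Red gets 8 under Webster and 9 under Adams.

Adams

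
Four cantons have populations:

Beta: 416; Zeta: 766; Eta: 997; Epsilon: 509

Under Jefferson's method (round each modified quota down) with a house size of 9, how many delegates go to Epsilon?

Standard divisor 2688/9 ≈ 298.667; standard quotas: Beta 1.393, Zeta 2.565, Eta 3.338, Epsilon 1.704.
Rounding down gives 1, 2, 3, 1 = 7 seats, so the divisor must be adjusted.
With modified divisor 251.9: modified quotas Beta 1.651, Zeta 3.041, Eta 3.958, Epsilon 2.021.
Rounding down: Beta 1, Zeta 3, Eta 3, Epsilon 2 (total 9).
Epsilon receives 2.

2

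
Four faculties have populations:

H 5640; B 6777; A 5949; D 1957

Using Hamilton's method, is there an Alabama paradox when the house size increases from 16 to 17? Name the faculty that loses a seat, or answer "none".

At 16 seats: H 4, B 5, A 5, D 2.
At 17 seats: H 5, B 6, A 5, D 1.
D drops from 2 to 1.

D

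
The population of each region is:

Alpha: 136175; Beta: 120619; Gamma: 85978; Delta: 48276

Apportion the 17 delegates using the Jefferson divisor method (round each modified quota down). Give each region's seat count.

Alpha=6, Beta=5, Gamma=4, Delta=2

Standard divisor 391048/17 ≈ 23002.824; standard quotas: Alpha 5.920, Beta 5.244, Gamma 3.738, Delta 2.099.
Rounding down gives 5, 5, 3, 2 = 15 seats, so the divisor must be adjusted.
With modified divisor 20800: modified quotas Alpha 6.547, Beta 5.799, Gamma 4.134, Delta 2.321.
Rounding down: Alpha 6, Beta 5, Gamma 4, Delta 2 (total 17).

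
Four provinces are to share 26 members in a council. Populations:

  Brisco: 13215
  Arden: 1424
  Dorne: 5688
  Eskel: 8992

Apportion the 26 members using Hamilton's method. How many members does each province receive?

Standard divisor: 29319 ÷ 26 ≈ 1127.654.
Standard quotas: Brisco 11.7190, Arden 1.2628, Dorne 5.0441, Eskel 7.9741.
Lower quotas: Brisco 11, Arden 1, Dorne 5, Eskel 7 (sum 24, leaving 2 seats).
Remainders in descending order: Eskel 0.9741, Brisco 0.7190, Arden 0.2628, Dorne 0.0441.
Largest remainders: Eskel, Brisco receive the extra seats.

Brisco: 12, Arden: 1, Dorne: 5, Eskel: 8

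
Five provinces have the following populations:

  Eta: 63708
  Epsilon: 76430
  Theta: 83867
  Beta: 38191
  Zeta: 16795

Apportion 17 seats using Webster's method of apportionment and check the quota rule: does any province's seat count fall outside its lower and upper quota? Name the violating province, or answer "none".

none

Standard quotas: Eta 3.882, Epsilon 4.657, Theta 5.110, Beta 2.327, Zeta 1.023.
Webster allocation: Eta 4, Epsilon 5, Theta 5, Beta 2, Zeta 1.
Every allocation lies between the lower and upper quota.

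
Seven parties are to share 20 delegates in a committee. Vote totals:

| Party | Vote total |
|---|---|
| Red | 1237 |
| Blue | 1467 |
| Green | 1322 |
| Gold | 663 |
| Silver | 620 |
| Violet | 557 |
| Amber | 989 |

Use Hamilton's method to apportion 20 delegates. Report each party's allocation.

Red 3; Blue 4; Green 4; Gold 2; Silver 2; Violet 2; Amber 3

Total 6855; standard divisor 6855/20 ≈ 342.75.
Standard quotas: Red 3.609, Blue 4.280, Green 3.857, Gold 1.934, Silver 1.809, Violet 1.625, Amber 2.885.
Lower quotas: Red 3, Blue 4, Green 3, Gold 1, Silver 1, Violet 1, Amber 2 (sum 15, leaving 5 seats).
Remainders in descending order: Gold 0.934, Amber 0.885, Green 0.857, Silver 0.809, Violet 0.625, Red 0.609, Blue 0.280.
The surplus seats go to Gold, Amber, Green, Silver, Violet.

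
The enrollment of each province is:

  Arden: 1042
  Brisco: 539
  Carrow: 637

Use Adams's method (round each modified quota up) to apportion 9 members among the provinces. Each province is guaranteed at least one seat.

Arden: 4; Brisco: 2; Carrow: 3

Standard divisor 2218/9 ≈ 246.444; standard quotas: Arden 4.228, Brisco 2.187, Carrow 2.585.
Rounding up gives 5, 3, 3 = 11 seats, so the divisor must be adjusted.
With modified divisor 300: modified quotas Arden 3.473, Brisco 1.797, Carrow 2.123.
Rounding up: Arden 4, Brisco 2, Carrow 3 (total 9).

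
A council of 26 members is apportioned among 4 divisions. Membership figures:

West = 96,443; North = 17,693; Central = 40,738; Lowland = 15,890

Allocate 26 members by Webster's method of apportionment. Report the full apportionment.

Standard divisor 170764/26 ≈ 6567.846; standard quotas: West 14.684, North 2.694, Central 6.203, Lowland 2.419.
Rounding to the nearest integer gives West 15, North 3, Central 6, Lowland 2 — total 26, matching the house size, so no adjustment is needed.

West=15, North=3, Central=6, Lowland=2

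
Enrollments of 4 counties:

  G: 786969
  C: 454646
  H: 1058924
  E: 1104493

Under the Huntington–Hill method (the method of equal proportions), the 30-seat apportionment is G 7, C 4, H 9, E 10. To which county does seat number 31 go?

H

Priority for the next seat is population ÷ (√(s·(s+1))).
Priorities: G 105163.156, C 101661.936, H 111620.390, E 105309.276.
Highest priority: H.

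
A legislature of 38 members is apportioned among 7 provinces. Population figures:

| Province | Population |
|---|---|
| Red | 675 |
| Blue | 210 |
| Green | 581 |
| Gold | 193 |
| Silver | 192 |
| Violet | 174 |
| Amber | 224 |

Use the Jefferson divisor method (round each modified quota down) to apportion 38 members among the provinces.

Standard divisor 2249/38 ≈ 59.184; standard quotas: Red 11.405, Blue 3.548, Green 9.817, Gold 3.261, Silver 3.244, Violet 2.940, Amber 3.785.
Rounding down gives 11, 3, 9, 3, 3, 2, 3 = 34 seats, so the divisor must be adjusted.
With modified divisor 54: modified quotas Red 12.500, Blue 3.889, Green 10.759, Gold 3.574, Silver 3.556, Violet 3.222, Amber 4.148.
Rounding down: Red 12, Blue 3, Green 10, Gold 3, Silver 3, Violet 3, Amber 4 (total 38).

Red=12; Blue=3; Green=10; Gold=3; Silver=3; Violet=3; Amber=4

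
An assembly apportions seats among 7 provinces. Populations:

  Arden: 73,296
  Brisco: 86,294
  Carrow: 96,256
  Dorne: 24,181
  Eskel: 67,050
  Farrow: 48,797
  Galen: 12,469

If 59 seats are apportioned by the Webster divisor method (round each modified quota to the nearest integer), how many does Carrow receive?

14

Standard divisor 408343/59 ≈ 6921.068; standard quotas: Arden 10.590, Brisco 12.468, Carrow 13.908, Dorne 3.494, Eskel 9.688, Farrow 7.051, Galen 1.802.
Rounding to the nearest integer gives Arden 11, Brisco 12, Carrow 14, Dorne 3, Eskel 10, Farrow 7, Galen 2 — total 59, matching the house size, so no adjustment is needed.
Carrow receives 14.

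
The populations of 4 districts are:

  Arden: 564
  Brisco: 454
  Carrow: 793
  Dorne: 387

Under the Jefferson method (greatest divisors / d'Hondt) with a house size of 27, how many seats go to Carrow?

10

Standard divisor 2198/27 ≈ 81.407; standard quotas: Arden 6.928, Brisco 5.577, Carrow 9.741, Dorne 4.754.
Rounding down gives 6, 5, 9, 4 = 24 seats, so the divisor must be adjusted.
With modified divisor 77: modified quotas Arden 7.325, Brisco 5.896, Carrow 10.299, Dorne 5.026.
Rounding down: Arden 7, Brisco 5, Carrow 10, Dorne 5 (total 27).
Carrow receives 10.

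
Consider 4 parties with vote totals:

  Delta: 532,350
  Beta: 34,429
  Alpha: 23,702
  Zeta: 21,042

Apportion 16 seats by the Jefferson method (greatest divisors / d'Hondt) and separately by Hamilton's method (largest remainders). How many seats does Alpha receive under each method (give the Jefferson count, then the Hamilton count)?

0 and 1

Jefferson: Delta 15, Beta 1, Alpha 0, Zeta 0.
Hamilton: Delta 14, Beta 1, Alpha 1, Zeta 0.
Alpha gets 0 under Jefferson and 1 under Hamilton.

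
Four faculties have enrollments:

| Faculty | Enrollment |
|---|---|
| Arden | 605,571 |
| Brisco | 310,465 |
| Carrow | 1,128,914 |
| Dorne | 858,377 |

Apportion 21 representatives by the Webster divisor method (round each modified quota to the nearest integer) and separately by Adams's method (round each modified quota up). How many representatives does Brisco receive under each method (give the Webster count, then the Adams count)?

2 and 3

Webster: Arden 5, Brisco 2, Carrow 8, Dorne 6.
Adams: Arden 4, Brisco 3, Carrow 8, Dorne 6.
Brisco gets 2 under Webster and 3 under Adams.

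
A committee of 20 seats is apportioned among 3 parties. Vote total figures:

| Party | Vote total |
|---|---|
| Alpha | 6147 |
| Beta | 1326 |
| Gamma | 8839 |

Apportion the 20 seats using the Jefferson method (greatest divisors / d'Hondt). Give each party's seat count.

Alpha=8; Beta=1; Gamma=11

Standard divisor 16312/20 ≈ 815.6; standard quotas: Alpha 7.537, Beta 1.626, Gamma 10.837.
Rounding down gives 7, 1, 10 = 18 seats, so the divisor must be adjusted.
With modified divisor 750: modified quotas Alpha 8.196, Beta 1.768, Gamma 11.785.
Rounding down: Alpha 8, Beta 1, Gamma 11 (total 20).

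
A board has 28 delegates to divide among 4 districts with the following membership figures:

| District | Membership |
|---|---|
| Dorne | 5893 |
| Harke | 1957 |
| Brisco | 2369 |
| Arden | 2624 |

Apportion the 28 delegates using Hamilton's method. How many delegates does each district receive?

Dorne: 13, Harke: 4, Brisco: 5, Arden: 6

Total 12843; standard divisor 12843/28 ≈ 458.679.
Standard quotas: Dorne 12.8478, Harke 4.2666, Brisco 5.1648, Arden 5.7208.
Lower quotas: Dorne 12, Harke 4, Brisco 5, Arden 5 (sum 26, leaving 2 seats).
Remainders in descending order: Dorne 0.8478, Arden 0.7208, Harke 0.2666, Brisco 0.1648.
Largest remainders: Dorne, Arden receive the extra seats.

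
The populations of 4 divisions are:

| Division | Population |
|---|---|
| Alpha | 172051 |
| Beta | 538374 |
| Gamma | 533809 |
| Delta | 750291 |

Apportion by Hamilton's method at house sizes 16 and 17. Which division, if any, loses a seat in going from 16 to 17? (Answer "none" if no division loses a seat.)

Alpha

At 16 seats: Alpha 2, Beta 4, Gamma 4, Delta 6.
At 17 seats: Alpha 1, Beta 5, Gamma 5, Delta 6.
Alpha drops from 2 to 1.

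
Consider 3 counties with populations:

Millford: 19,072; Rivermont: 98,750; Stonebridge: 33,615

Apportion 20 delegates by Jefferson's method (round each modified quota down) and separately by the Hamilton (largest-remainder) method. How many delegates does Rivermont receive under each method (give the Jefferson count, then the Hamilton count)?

14 and 13

Jefferson: Millford 2, Rivermont 14, Stonebridge 4.
Hamilton: Millford 3, Rivermont 13, Stonebridge 4.
Rivermont gets 14 under Jefferson and 13 under Hamilton.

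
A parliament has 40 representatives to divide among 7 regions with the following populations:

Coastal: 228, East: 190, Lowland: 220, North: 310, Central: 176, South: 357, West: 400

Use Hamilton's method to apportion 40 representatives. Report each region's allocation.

Coastal 5, East 4, Lowland 5, North 7, Central 4, South 7, West 8

Standard divisor: 1881 ÷ 40 ≈ 47.025.
Standard quotas: Coastal 4.848, East 4.040, Lowland 4.678, North 6.592, Central 3.743, South 7.592, West 8.506.
Lower quotas: Coastal 4, East 4, Lowland 4, North 6, Central 3, South 7, West 8 (sum 36, leaving 4 seats).
Remainders in descending order: Coastal 0.848, Central 0.743, Lowland 0.678, North 0.592, South 0.592, West 0.506, East 0.040.
The surplus seats go to Coastal, Central, Lowland, North.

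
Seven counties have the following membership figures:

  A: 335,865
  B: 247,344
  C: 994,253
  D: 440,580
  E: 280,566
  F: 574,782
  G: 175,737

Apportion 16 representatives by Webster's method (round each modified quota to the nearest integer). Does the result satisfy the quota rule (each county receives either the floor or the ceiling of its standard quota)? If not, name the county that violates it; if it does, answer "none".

Standard quotas: A 1.762, B 1.298, C 5.217, D 2.312, E 1.472, F 3.016, G 0.922.
Webster allocation: A 2, B 1, C 5, D 2, E 2, F 3, G 1.
Every allocation lies between the lower and upper quota.

none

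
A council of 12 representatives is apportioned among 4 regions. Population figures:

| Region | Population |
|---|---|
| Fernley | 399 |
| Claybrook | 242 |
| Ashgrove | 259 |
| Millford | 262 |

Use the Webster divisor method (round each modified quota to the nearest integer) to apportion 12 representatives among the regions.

Fernley=4, Claybrook=2, Ashgrove=3, Millford=3

Standard divisor 1162/12 ≈ 96.833; standard quotas: Fernley 4.120, Claybrook 2.499, Ashgrove 2.675, Millford 2.706.
Rounding to the nearest integer gives Fernley 4, Claybrook 2, Ashgrove 3, Millford 3 — total 12, matching the house size, so no adjustment is needed.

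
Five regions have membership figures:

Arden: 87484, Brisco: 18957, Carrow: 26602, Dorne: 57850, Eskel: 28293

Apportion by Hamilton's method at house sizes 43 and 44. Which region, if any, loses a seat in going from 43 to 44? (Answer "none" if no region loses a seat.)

At 43 seats: Arden 17, Brisco 4, Carrow 5, Dorne 11, Eskel 6.
At 44 seats: Arden 17, Brisco 4, Carrow 5, Dorne 12, Eskel 6.
No region's allocation decreased.

none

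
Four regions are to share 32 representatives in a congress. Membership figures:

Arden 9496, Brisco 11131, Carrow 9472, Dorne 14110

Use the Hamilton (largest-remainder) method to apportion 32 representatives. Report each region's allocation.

Total 44209; standard divisor 44209/32 ≈ 1381.531.
Standard quotas: Arden 6.8735, Brisco 8.0570, Carrow 6.8562, Dorne 10.2133.
Lower quotas: Arden 6, Brisco 8, Carrow 6, Dorne 10 (sum 30, leaving 2 seats).
Remainders in descending order: Arden 0.8735, Carrow 0.8562, Dorne 0.2133, Brisco 0.0570.
Largest remainders: Arden, Carrow receive the extra seats.

Arden 7; Brisco 8; Carrow 7; Dorne 10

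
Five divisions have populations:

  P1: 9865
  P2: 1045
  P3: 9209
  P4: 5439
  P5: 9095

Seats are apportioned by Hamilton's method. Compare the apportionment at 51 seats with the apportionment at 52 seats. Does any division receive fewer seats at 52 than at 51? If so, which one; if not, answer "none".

P2

At 51 seats: P1 14, P2 2, P3 14, P4 8, P5 13.
At 52 seats: P1 15, P2 1, P3 14, P4 8, P5 14.
P2 drops from 2 to 1.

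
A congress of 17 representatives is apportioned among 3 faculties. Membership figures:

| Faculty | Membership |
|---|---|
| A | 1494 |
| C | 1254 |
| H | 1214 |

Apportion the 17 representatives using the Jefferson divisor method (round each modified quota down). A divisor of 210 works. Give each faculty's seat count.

With modified divisor 210: modified quotas A 7.114, C 5.971, H 5.781.
Rounding down: A 7, C 5, H 5 (total 17).

A 7, C 5, H 5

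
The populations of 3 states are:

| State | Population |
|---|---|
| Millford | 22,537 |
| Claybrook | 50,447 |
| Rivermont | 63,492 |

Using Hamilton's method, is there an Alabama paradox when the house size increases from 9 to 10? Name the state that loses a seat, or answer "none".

Millford

At 9 seats: Millford 2, Claybrook 3, Rivermont 4.
At 10 seats: Millford 1, Claybrook 4, Rivermont 5.
Millford drops from 2 to 1.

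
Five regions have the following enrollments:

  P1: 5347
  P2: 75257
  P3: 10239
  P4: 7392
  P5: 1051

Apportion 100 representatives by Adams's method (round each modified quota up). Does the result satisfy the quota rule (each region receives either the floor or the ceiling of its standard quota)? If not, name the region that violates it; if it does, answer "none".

Standard quotas: P1 5.385, P2 75.798, P3 10.313, P4 7.445, P5 1.059.
Adams allocation: P1 6, P2 74, P3 10, P4 8, P5 2.
P2 has quota 75.798 (lower 75, upper 76) but receives 74 — outside the quota interval.

P2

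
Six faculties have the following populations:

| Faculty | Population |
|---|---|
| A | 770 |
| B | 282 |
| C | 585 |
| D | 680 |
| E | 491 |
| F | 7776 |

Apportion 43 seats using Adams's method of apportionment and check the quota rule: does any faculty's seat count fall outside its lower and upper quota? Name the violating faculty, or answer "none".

Standard quotas: A 3.128, B 1.146, C 2.377, D 2.763, E 1.995, F 31.592.
Adams allocation: A 3, B 2, C 3, D 3, E 2, F 30.
F has quota 31.592 (lower 31, upper 32) but receives 30 — outside the quota interval.

F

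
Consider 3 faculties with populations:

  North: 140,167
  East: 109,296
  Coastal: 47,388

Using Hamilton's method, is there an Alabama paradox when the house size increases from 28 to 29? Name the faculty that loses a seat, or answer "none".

Coastal

At 28 seats: North 13, East 10, Coastal 5.
At 29 seats: North 14, East 11, Coastal 4.
Coastal drops from 5 to 4.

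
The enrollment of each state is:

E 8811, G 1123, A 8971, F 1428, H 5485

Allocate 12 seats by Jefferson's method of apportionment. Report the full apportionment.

E=4, G=0, A=5, F=0, H=3

Standard divisor 25818/12 ≈ 2151.5; standard quotas: E 4.095, G 0.522, A 4.170, F 0.664, H 2.549.
Rounding down gives 4, 0, 4, 0, 2 = 10 seats, so the divisor must be adjusted.
With modified divisor 1780: modified quotas E 4.950, G 0.631, A 5.040, F 0.802, H 3.081.
Rounding down: E 4, G 0, A 5, F 0, H 3 (total 12).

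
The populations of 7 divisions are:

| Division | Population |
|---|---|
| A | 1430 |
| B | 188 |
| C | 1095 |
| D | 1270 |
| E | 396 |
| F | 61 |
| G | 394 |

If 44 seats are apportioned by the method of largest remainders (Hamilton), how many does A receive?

13

Standard divisor: 4834 ÷ 44 ≈ 109.864.
Standard quotas: A 13.016, B 1.711, C 9.967, D 11.560, E 3.604, F 0.555, G 3.586.
Lower quotas: A 13, B 1, C 9, D 11, E 3, F 0, G 3 (sum 40, leaving 4 seats).
Remainders in descending order: C 0.967, B 0.711, E 0.604, G 0.586, D 0.560, F 0.555, A 0.016.
Largest remainders: C, B, E, G receive the extra seats.
A receives 13.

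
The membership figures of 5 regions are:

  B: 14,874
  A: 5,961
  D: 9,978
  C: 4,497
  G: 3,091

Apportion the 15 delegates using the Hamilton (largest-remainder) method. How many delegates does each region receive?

The standard divisor is 38401/15 ≈ 2560.067.
Standard quotas: B 5.8100, A 2.3285, D 3.8976, C 1.7566, G 1.2074.
Lower quotas: B 5, A 2, D 3, C 1, G 1 (sum 12, leaving 3 seats).
Remainders in descending order: D 0.8976, B 0.8100, C 0.7566, A 0.3285, G 0.2074.
The surplus seats go to D, B, C.

B 6, A 2, D 4, C 2, G 1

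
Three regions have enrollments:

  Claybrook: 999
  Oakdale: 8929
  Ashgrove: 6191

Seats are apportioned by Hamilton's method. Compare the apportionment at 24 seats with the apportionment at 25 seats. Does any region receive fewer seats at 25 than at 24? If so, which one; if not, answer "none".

Claybrook

At 24 seats: Claybrook 2, Oakdale 13, Ashgrove 9.
At 25 seats: Claybrook 1, Oakdale 14, Ashgrove 10.
Claybrook drops from 2 to 1.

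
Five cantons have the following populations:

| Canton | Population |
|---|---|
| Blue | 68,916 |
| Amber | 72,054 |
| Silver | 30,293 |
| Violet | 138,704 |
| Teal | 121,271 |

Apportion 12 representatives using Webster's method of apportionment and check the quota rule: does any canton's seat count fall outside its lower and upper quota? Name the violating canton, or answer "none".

Standard quotas: Blue 1.918, Amber 2.005, Silver 0.843, Violet 3.860, Teal 3.375.
Webster allocation: Blue 2, Amber 2, Silver 1, Violet 4, Teal 3.
Every allocation lies between the lower and upper quota.

none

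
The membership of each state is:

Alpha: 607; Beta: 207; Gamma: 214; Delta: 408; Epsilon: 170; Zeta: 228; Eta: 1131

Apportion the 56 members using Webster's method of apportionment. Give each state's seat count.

Standard divisor 2965/56 ≈ 52.946; standard quotas: Alpha 11.464, Beta 3.910, Gamma 4.042, Delta 7.706, Epsilon 3.211, Zeta 4.306, Eta 21.361.
Rounding to the nearest integer gives 11, 4, 4, 8, 3, 4, 21 = 55 seats, so the divisor must be adjusted.
With modified divisor 52.69: modified quotas Alpha 11.520, Beta 3.929, Gamma 4.061, Delta 7.743, Epsilon 3.226, Zeta 4.327, Eta 21.465.
Rounding to the nearest integer: Alpha 12, Beta 4, Gamma 4, Delta 8, Epsilon 3, Zeta 4, Eta 21 (total 56).

Alpha 12, Beta 4, Gamma 4, Delta 8, Epsilon 3, Zeta 4, Eta 21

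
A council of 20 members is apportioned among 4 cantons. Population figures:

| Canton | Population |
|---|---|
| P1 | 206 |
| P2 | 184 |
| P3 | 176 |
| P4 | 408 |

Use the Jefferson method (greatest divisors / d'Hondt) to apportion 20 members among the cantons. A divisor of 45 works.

With modified divisor 45: modified quotas P1 4.578, P2 4.089, P3 3.911, P4 9.067.
Rounding down: P1 4, P2 4, P3 3, P4 9 (total 20).

P1=4; P2=4; P3=3; P4=9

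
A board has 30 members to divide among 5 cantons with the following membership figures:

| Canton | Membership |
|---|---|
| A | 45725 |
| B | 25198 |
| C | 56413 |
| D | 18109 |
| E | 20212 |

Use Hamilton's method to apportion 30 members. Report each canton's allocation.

Total 165657; standard divisor 165657/30 ≈ 5521.9.
Standard quotas: A 8.2807, B 4.5633, C 10.2162, D 3.2795, E 3.6603.
Lower quotas: A 8, B 4, C 10, D 3, E 3 (sum 28, leaving 2 seats).
Remainders in descending order: E 0.6603, B 0.5633, A 0.2807, D 0.2795, C 0.2162.
The surplus seats go to E, B.

A=8, B=5, C=10, D=3, E=4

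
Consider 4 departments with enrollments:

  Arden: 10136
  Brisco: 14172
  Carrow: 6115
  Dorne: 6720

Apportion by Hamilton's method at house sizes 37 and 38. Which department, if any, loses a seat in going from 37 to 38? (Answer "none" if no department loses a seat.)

At 37 seats: Arden 10, Brisco 14, Carrow 6, Dorne 7.
At 38 seats: Arden 10, Brisco 15, Carrow 6, Dorne 7.
No department's allocation decreased.

none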